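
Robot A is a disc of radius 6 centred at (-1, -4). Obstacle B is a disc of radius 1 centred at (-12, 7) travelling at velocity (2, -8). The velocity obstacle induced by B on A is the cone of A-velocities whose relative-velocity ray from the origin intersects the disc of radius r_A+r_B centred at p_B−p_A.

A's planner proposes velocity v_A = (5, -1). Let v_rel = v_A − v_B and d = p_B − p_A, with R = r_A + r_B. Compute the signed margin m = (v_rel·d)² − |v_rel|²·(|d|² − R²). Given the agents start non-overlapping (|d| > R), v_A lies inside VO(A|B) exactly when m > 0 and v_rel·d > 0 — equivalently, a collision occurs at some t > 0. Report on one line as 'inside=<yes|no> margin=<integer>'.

d = (-11, 11),  |d|² = 242;  R = 6+1 = 7,  c = 242−7² = 193
v_rel = (3, 7),  |v_rel|² = 58;  v_rel·d = (3)·(-11) + (7)·(11) = 44
58·t² − 88·t + 193 = 0  ⇒  m = 44² − 58·193 = -9258
m = -9258 < 0,  v_rel·d = 44 > 0  ⇒  outside

inside=no margin=-9258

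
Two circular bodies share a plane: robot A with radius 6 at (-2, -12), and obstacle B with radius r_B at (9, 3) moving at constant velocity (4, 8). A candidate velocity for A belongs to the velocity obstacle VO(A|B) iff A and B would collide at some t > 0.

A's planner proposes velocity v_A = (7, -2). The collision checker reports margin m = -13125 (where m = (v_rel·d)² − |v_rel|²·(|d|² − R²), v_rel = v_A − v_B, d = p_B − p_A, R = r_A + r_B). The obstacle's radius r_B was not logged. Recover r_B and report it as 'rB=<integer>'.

m = -13125
d = (11, 15);  v_rel = (3, -10),  |v_rel|² = 109
v_rel×d = (3)·(15) − (-10)·(11) = 155
since m = R²·109 − 155²:  R² = (24025 + -13125) / 109 = 100
R = √100 = 10  ⇒  r_B = 10 − 6 = 4

rB=4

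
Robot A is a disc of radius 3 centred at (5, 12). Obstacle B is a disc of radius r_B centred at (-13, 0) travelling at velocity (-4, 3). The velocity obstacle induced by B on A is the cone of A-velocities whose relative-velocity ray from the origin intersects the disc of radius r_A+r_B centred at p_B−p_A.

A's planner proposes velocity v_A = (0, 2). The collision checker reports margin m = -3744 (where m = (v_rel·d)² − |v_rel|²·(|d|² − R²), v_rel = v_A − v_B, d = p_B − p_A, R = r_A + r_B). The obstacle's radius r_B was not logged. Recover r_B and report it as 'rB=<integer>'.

m = -3744
d = (-18, -12);  v_rel = (4, -1),  |v_rel|² = 17
v_rel×d = (4)·(-12) − (-1)·(-18) = -66
since m = R²·17 − (-66)²:  R² = (4356 + -3744) / 17 = 36
R = √36 = 6  ⇒  r_B = 6 − 3 = 3

rB=3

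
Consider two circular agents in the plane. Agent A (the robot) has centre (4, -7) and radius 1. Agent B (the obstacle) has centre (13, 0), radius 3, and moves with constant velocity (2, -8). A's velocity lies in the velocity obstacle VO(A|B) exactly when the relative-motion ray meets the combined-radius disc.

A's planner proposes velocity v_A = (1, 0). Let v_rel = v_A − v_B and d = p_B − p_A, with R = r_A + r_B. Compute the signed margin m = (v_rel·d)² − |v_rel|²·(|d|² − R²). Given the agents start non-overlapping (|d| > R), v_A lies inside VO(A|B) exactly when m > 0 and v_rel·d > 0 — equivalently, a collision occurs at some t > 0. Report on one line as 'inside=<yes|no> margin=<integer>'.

d = (9, 7),  |d|² = 130;  R = 1+3 = 4,  c = 130−4² = 114
v_rel = (-1, 8),  |v_rel|² = 65;  v_rel·d = (-1)·(9) + (8)·(7) = 47
65·t² − 94·t + 114 = 0  ⇒  m = 47² − 65·114 = -5201
m = -5201 < 0,  v_rel·d = 47 > 0  ⇒  outside

inside=no margin=-5201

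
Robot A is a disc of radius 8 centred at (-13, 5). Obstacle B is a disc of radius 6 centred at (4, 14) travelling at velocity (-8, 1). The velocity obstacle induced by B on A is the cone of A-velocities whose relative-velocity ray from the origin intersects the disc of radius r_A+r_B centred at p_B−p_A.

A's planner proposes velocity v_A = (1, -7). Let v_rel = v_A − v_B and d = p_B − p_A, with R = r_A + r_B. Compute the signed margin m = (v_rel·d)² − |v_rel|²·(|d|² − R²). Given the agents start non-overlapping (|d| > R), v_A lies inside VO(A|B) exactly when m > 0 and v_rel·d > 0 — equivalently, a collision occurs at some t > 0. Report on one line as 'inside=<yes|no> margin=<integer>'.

d = (17, 9),  |d|² = 370;  R = 8+6 = 14,  c = 370−14² = 174
v_rel = (9, -8),  |v_rel|² = 145;  v_rel·d = (9)·(17) + (-8)·(9) = 81
145·t² − 162·t + 174 = 0  ⇒  m = 81² − 145·174 = -18669
m = -18669 < 0,  v_rel·d = 81 > 0  ⇒  outside

inside=no margin=-18669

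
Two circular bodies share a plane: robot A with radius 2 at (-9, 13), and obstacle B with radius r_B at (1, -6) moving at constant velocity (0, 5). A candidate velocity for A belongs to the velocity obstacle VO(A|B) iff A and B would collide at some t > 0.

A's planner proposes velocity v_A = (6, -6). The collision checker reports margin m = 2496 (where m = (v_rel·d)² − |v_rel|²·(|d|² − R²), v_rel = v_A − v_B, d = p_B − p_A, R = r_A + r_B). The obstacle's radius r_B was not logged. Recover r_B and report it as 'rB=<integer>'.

m = 2496
d = (10, -19);  v_rel = (6, -11),  |v_rel|² = 157
v_rel×d = (6)·(-19) − (-11)·(10) = -4
since m = R²·157 − (-4)²:  R² = (16 + 2496) / 157 = 16
R = √16 = 4  ⇒  r_B = 4 − 2 = 2

rB=2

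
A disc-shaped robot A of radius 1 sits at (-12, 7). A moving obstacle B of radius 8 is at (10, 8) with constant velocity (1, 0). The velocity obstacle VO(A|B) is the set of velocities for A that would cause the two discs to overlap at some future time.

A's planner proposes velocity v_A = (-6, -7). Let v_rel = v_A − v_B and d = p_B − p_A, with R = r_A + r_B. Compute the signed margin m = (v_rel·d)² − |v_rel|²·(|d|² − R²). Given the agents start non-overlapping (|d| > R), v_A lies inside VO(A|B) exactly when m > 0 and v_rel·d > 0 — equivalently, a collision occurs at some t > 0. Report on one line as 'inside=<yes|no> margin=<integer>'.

d = (22, 1),  |d|² = 485;  R = 1+8 = 9,  c = 485−9² = 404
v_rel = (-7, -7),  |v_rel|² = 98;  v_rel·d = (-7)·(22) + (-7)·(1) = -161
98·t² + 322·t + 404 = 0  ⇒  m = (-161)² − 98·404 = -13671
m = -13671 < 0,  v_rel·d = -161 < 0  ⇒  outside

inside=no margin=-13671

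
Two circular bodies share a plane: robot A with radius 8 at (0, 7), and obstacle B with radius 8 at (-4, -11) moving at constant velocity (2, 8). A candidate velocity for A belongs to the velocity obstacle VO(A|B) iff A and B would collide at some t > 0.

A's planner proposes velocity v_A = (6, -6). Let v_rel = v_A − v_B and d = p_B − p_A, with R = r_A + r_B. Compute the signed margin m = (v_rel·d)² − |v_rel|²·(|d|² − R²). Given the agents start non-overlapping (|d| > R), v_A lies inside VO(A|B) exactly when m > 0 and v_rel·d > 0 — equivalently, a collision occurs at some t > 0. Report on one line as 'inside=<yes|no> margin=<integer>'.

d = (-4, -18),  |d|² = 340;  R = 8+8 = 16,  c = 340−16² = 84
v_rel = (4, -14),  |v_rel|² = 212;  v_rel·d = (4)·(-4) + (-14)·(-18) = 236
212·t² − 472·t + 84 = 0  ⇒  m = 236² − 212·84 = 37888
m = 37888 > 0,  v_rel·d = 236 > 0  ⇒  inside

inside=yes margin=37888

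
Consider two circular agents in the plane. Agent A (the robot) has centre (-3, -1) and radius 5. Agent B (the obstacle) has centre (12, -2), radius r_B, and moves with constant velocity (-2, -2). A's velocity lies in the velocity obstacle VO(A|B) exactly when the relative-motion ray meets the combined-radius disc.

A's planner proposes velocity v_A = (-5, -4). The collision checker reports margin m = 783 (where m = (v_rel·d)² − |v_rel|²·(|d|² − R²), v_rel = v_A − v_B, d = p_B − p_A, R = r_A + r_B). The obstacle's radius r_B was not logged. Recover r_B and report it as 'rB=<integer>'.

m = 783
d = (15, -1);  v_rel = (-3, -2),  |v_rel|² = 13
v_rel×d = (-3)·(-1) − (-2)·(15) = 33
since m = R²·13 − 33²:  R² = (1089 + 783) / 13 = 144
R = √144 = 12  ⇒  r_B = 12 − 5 = 7

rB=7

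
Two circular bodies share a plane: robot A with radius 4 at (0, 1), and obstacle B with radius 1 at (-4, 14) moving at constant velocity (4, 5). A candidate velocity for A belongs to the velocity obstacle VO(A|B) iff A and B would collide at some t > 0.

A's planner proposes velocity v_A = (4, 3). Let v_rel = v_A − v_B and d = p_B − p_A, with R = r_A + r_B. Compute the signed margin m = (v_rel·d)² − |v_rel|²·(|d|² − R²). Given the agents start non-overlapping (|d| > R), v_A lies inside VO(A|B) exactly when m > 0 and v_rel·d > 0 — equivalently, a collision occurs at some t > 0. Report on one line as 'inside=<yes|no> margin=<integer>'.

d = (-4, 13),  |d|² = 185;  R = 4+1 = 5,  c = 185−5² = 160
v_rel = (0, -2),  |v_rel|² = 4;  v_rel·d = (0)·(-4) + (-2)·(13) = -26
4·t² + 52·t + 160 = 0  ⇒  m = (-26)² − 4·160 = 36
m = 36 > 0,  v_rel·d = -26 < 0  ⇒  outside

inside=no margin=36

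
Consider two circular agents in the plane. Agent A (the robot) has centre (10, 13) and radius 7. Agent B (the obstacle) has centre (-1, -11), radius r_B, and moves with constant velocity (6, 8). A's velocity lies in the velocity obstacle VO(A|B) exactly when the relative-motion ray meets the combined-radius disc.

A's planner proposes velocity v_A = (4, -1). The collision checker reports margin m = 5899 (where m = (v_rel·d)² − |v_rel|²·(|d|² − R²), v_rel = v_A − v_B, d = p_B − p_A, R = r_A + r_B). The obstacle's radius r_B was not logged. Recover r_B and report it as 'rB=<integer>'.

m = 5899
d = (-11, -24);  v_rel = (-2, -9),  |v_rel|² = 85
v_rel×d = (-2)·(-24) − (-9)·(-11) = -51
since m = R²·85 − (-51)²:  R² = (2601 + 5899) / 85 = 100
R = √100 = 10  ⇒  r_B = 10 − 7 = 3

rB=3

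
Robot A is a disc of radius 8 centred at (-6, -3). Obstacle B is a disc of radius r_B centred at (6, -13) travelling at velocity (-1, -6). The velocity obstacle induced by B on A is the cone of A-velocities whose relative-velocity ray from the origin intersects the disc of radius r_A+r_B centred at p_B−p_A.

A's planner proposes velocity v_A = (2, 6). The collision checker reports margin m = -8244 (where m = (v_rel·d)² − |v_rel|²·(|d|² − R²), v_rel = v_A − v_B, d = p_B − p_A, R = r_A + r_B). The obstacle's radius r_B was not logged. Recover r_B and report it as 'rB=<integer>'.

m = -8244
d = (12, -10);  v_rel = (3, 12),  |v_rel|² = 153
v_rel×d = (3)·(-10) − (12)·(12) = -174
since m = R²·153 − (-174)²:  R² = (30276 + -8244) / 153 = 144
R = √144 = 12  ⇒  r_B = 12 − 8 = 4

rB=4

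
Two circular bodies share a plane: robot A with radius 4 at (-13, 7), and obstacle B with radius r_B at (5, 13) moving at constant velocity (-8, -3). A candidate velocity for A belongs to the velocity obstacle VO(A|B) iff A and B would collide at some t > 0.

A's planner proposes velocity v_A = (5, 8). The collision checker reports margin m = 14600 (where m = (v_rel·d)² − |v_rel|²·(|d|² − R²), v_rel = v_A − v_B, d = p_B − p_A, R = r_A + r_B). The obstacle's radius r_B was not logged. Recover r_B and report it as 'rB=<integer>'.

m = 14600
d = (18, 6);  v_rel = (13, 11),  |v_rel|² = 290
v_rel×d = (13)·(6) − (11)·(18) = -120
since m = R²·290 − (-120)²:  R² = (14400 + 14600) / 290 = 100
R = √100 = 10  ⇒  r_B = 10 − 4 = 6

rB=6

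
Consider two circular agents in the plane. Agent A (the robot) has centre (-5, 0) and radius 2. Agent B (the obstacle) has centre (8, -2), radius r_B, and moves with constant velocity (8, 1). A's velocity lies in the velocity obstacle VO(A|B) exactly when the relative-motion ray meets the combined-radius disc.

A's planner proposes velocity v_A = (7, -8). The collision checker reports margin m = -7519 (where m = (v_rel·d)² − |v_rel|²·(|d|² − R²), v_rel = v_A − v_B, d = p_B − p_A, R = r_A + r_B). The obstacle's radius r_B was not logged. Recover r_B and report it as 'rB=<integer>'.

m = -7519
d = (13, -2);  v_rel = (-1, -9),  |v_rel|² = 82
v_rel×d = (-1)·(-2) − (-9)·(13) = 119
since m = R²·82 − 119²:  R² = (14161 + -7519) / 82 = 81
R = √81 = 9  ⇒  r_B = 9 − 2 = 7

rB=7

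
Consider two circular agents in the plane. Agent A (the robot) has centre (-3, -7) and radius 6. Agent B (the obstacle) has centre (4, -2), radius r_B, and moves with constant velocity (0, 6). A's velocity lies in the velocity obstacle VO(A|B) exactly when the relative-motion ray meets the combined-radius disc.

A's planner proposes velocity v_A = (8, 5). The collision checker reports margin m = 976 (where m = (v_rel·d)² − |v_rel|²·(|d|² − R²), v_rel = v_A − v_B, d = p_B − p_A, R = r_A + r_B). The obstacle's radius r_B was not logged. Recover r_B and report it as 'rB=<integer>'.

m = 976
d = (7, 5);  v_rel = (8, -1),  |v_rel|² = 65
v_rel×d = (8)·(5) − (-1)·(7) = 47
since m = R²·65 − 47²:  R² = (2209 + 976) / 65 = 49
R = √49 = 7  ⇒  r_B = 7 − 6 = 1

rB=1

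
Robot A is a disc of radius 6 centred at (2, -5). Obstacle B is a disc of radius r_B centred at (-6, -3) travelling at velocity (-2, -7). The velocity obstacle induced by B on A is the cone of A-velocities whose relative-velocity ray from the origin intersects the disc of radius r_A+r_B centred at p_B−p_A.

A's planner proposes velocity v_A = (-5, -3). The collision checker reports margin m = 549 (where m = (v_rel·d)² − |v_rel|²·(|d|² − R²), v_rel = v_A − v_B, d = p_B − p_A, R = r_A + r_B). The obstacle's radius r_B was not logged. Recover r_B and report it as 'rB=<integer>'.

m = 549
d = (-8, 2);  v_rel = (-3, 4),  |v_rel|² = 25
v_rel×d = (-3)·(2) − (4)·(-8) = 26
since m = R²·25 − 26²:  R² = (676 + 549) / 25 = 49
R = √49 = 7  ⇒  r_B = 7 − 6 = 1

rB=1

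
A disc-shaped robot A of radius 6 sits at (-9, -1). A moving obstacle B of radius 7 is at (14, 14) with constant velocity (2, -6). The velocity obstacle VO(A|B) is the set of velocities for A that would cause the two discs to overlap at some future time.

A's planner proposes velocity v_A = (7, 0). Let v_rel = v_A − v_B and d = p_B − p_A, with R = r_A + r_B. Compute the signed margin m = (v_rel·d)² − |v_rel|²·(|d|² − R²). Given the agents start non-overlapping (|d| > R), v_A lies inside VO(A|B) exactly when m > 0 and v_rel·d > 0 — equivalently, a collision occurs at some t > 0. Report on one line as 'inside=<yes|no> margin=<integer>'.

d = (23, 15),  |d|² = 754;  R = 6+7 = 13,  c = 754−13² = 585
v_rel = (5, 6),  |v_rel|² = 61;  v_rel·d = (5)·(23) + (6)·(15) = 205
61·t² − 410·t + 585 = 0  ⇒  m = 205² − 61·585 = 6340
m = 6340 > 0,  v_rel·d = 205 > 0  ⇒  inside

inside=yes margin=6340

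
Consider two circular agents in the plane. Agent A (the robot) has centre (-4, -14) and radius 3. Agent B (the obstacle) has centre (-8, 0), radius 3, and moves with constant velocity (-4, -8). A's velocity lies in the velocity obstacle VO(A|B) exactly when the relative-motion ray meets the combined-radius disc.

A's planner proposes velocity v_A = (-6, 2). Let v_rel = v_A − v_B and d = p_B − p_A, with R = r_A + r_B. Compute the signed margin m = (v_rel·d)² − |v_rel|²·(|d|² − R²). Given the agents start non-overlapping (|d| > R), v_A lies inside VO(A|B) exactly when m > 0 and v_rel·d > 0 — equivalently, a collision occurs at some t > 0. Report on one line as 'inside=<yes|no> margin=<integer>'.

d = (-4, 14),  |d|² = 212;  R = 3+3 = 6,  c = 212−6² = 176
v_rel = (-2, 10),  |v_rel|² = 104;  v_rel·d = (-2)·(-4) + (10)·(14) = 148
104·t² − 296·t + 176 = 0  ⇒  m = 148² − 104·176 = 3600
m = 3600 > 0,  v_rel·d = 148 > 0  ⇒  inside

inside=yes margin=3600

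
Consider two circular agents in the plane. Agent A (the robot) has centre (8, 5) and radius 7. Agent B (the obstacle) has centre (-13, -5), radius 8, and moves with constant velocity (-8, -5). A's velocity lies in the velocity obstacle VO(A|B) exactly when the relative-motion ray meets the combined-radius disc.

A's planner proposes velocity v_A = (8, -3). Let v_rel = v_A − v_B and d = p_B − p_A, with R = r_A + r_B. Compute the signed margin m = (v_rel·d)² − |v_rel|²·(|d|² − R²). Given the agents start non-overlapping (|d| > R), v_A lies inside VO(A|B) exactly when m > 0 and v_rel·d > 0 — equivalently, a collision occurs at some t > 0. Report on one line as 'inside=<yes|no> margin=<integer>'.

d = (-21, -10),  |d|² = 541;  R = 7+8 = 15,  c = 541−15² = 316
v_rel = (16, 2),  |v_rel|² = 260;  v_rel·d = (16)·(-21) + (2)·(-10) = -356
260·t² + 712·t + 316 = 0  ⇒  m = (-356)² − 260·316 = 44576
m = 44576 > 0,  v_rel·d = -356 < 0  ⇒  outside

inside=no margin=44576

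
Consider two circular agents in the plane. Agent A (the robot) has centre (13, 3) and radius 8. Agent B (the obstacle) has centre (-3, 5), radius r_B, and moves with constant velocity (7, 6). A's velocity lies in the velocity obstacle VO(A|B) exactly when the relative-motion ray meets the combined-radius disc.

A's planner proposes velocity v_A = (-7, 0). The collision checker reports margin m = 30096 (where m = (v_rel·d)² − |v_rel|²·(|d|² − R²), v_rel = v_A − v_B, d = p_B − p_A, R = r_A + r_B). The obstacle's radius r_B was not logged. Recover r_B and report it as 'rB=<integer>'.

m = 30096
d = (-16, 2);  v_rel = (-14, -6),  |v_rel|² = 232
v_rel×d = (-14)·(2) − (-6)·(-16) = -124
since m = R²·232 − (-124)²:  R² = (15376 + 30096) / 232 = 196
R = √196 = 14  ⇒  r_B = 14 − 8 = 6

rB=6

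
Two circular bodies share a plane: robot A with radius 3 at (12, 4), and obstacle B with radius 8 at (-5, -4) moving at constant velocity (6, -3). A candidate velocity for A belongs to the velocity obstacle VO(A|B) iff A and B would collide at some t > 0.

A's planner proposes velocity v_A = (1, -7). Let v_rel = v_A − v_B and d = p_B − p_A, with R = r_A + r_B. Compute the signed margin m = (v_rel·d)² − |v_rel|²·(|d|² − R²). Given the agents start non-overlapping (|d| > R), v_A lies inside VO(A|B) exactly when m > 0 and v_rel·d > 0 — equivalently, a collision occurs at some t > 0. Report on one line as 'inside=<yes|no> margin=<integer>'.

d = (-17, -8),  |d|² = 353;  R = 3+8 = 11,  c = 353−11² = 232
v_rel = (-5, -4),  |v_rel|² = 41;  v_rel·d = (-5)·(-17) + (-4)·(-8) = 117
41·t² − 234·t + 232 = 0  ⇒  m = 117² − 41·232 = 4177
m = 4177 > 0,  v_rel·d = 117 > 0  ⇒  inside

inside=yes margin=4177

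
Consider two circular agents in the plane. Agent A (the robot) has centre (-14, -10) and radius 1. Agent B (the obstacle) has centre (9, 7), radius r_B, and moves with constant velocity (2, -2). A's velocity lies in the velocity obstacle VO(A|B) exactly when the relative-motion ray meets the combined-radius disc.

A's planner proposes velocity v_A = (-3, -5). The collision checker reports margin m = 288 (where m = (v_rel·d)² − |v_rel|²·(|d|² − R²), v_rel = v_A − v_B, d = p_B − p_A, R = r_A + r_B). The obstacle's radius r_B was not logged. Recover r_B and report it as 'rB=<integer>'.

m = 288
d = (23, 17);  v_rel = (-5, -3),  |v_rel|² = 34
v_rel×d = (-5)·(17) − (-3)·(23) = -16
since m = R²·34 − (-16)²:  R² = (256 + 288) / 34 = 16
R = √16 = 4  ⇒  r_B = 4 − 1 = 3

rB=3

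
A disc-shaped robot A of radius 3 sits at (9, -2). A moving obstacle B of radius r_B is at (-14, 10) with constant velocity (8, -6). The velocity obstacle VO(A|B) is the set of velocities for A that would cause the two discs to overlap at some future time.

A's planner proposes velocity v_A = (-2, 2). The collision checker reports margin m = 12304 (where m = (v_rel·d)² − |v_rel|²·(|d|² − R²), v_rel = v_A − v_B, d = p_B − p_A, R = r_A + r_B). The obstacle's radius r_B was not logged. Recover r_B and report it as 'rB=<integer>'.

m = 12304
d = (-23, 12);  v_rel = (-10, 8),  |v_rel|² = 164
v_rel×d = (-10)·(12) − (8)·(-23) = 64
since m = R²·164 − 64²:  R² = (4096 + 12304) / 164 = 100
R = √100 = 10  ⇒  r_B = 10 − 3 = 7

rB=7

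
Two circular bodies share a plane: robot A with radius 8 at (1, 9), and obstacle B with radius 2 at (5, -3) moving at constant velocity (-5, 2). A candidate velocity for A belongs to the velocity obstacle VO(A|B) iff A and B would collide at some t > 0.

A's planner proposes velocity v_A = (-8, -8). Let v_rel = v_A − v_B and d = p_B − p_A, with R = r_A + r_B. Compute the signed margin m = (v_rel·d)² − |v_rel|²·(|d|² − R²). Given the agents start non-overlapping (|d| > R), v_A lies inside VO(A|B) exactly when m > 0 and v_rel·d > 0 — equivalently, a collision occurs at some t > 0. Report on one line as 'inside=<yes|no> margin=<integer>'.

d = (4, -12),  |d|² = 160;  R = 8+2 = 10,  c = 160−10² = 60
v_rel = (-3, -10),  |v_rel|² = 109;  v_rel·d = (-3)·(4) + (-10)·(-12) = 108
109·t² − 216·t + 60 = 0  ⇒  m = 108² − 109·60 = 5124
m = 5124 > 0,  v_rel·d = 108 > 0  ⇒  inside

inside=yes margin=5124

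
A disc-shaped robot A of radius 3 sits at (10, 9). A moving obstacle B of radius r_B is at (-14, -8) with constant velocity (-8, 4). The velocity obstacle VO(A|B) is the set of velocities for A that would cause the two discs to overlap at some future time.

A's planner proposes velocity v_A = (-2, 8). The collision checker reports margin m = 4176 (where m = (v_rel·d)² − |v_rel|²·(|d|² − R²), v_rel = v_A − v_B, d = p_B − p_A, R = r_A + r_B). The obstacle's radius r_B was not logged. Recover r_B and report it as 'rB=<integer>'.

m = 4176
d = (-24, -17);  v_rel = (6, 4),  |v_rel|² = 52
v_rel×d = (6)·(-17) − (4)·(-24) = -6
since m = R²·52 − (-6)²:  R² = (36 + 4176) / 52 = 81
R = √81 = 9  ⇒  r_B = 9 − 3 = 6

rB=6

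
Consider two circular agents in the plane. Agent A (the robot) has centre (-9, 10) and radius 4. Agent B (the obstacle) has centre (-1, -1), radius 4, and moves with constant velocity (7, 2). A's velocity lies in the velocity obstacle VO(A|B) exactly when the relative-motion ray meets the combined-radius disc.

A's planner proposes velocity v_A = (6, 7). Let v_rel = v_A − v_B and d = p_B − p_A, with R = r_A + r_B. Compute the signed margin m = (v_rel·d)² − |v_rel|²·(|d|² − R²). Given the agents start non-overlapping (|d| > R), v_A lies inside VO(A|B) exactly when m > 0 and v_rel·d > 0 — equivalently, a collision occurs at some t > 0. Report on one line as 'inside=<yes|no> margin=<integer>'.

d = (8, -11),  |d|² = 185;  R = 4+4 = 8,  c = 185−8² = 121
v_rel = (-1, 5),  |v_rel|² = 26;  v_rel·d = (-1)·(8) + (5)·(-11) = -63
26·t² + 126·t + 121 = 0  ⇒  m = (-63)² − 26·121 = 823
m = 823 > 0,  v_rel·d = -63 < 0  ⇒  outside

inside=no margin=823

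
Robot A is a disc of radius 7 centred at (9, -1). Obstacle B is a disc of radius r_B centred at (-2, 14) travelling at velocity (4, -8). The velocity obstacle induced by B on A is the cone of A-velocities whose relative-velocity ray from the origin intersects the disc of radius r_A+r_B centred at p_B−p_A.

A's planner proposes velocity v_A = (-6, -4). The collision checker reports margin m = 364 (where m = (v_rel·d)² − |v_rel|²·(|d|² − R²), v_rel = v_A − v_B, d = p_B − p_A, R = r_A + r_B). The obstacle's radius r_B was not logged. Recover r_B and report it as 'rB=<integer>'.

m = 364
d = (-11, 15);  v_rel = (-10, 4),  |v_rel|² = 116
v_rel×d = (-10)·(15) − (4)·(-11) = -106
since m = R²·116 − (-106)²:  R² = (11236 + 364) / 116 = 100
R = √100 = 10  ⇒  r_B = 10 − 7 = 3

rB=3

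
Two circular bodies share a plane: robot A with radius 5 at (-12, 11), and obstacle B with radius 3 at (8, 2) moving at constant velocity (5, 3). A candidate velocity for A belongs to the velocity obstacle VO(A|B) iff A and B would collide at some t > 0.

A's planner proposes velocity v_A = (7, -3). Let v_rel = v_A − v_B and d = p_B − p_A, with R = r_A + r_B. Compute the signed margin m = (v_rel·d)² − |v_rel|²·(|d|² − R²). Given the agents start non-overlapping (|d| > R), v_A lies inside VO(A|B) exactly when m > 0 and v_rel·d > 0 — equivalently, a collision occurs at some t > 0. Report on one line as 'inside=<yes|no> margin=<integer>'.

d = (20, -9),  |d|² = 481;  R = 5+3 = 8,  c = 481−8² = 417
v_rel = (2, -6),  |v_rel|² = 40;  v_rel·d = (2)·(20) + (-6)·(-9) = 94
40·t² − 188·t + 417 = 0  ⇒  m = 94² − 40·417 = -7844
m = -7844 < 0,  v_rel·d = 94 > 0  ⇒  outside

inside=no margin=-7844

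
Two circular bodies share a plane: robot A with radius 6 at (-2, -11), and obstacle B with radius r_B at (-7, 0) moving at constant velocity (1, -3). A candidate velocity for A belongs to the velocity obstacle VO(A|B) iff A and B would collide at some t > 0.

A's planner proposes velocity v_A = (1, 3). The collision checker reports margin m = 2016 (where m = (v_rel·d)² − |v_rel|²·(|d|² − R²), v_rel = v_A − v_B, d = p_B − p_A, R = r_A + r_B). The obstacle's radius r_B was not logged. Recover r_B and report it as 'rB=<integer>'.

m = 2016
d = (-5, 11);  v_rel = (0, 6),  |v_rel|² = 36
v_rel×d = (0)·(11) − (6)·(-5) = 30
since m = R²·36 − 30²:  R² = (900 + 2016) / 36 = 81
R = √81 = 9  ⇒  r_B = 9 − 6 = 3

rB=3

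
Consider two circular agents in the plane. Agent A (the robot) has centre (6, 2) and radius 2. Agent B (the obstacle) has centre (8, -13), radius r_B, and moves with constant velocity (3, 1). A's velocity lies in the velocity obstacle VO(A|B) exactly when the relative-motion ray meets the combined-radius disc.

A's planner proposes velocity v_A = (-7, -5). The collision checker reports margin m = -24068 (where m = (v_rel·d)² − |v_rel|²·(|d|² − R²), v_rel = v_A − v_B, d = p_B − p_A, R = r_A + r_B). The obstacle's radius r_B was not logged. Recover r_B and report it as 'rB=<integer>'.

m = -24068
d = (2, -15);  v_rel = (-10, -6),  |v_rel|² = 136
v_rel×d = (-10)·(-15) − (-6)·(2) = 162
since m = R²·136 − 162²:  R² = (26244 + -24068) / 136 = 16
R = √16 = 4  ⇒  r_B = 4 − 2 = 2

rB=2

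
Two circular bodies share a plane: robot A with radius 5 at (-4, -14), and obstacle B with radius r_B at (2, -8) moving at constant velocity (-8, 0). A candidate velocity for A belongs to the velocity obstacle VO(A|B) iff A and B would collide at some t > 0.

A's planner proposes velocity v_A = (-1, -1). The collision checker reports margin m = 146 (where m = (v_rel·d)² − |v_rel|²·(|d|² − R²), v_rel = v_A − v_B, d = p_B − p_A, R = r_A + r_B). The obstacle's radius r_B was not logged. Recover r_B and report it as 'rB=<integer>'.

m = 146
d = (6, 6);  v_rel = (7, -1),  |v_rel|² = 50
v_rel×d = (7)·(6) − (-1)·(6) = 48
since m = R²·50 − 48²:  R² = (2304 + 146) / 50 = 49
R = √49 = 7  ⇒  r_B = 7 − 5 = 2

rB=2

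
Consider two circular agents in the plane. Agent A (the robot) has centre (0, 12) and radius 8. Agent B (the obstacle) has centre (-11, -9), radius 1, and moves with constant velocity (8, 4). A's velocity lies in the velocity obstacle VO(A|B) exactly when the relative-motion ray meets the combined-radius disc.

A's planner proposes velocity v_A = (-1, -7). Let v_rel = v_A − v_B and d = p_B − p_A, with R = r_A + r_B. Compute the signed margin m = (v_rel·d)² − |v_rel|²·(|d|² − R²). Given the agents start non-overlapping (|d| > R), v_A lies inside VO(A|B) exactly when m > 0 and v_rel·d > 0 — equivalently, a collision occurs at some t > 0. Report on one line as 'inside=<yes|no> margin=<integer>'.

d = (-11, -21),  |d|² = 562;  R = 8+1 = 9,  c = 562−9² = 481
v_rel = (-9, -11),  |v_rel|² = 202;  v_rel·d = (-9)·(-11) + (-11)·(-21) = 330
202·t² − 660·t + 481 = 0  ⇒  m = 330² − 202·481 = 11738
m = 11738 > 0,  v_rel·d = 330 > 0  ⇒  inside

inside=yes margin=11738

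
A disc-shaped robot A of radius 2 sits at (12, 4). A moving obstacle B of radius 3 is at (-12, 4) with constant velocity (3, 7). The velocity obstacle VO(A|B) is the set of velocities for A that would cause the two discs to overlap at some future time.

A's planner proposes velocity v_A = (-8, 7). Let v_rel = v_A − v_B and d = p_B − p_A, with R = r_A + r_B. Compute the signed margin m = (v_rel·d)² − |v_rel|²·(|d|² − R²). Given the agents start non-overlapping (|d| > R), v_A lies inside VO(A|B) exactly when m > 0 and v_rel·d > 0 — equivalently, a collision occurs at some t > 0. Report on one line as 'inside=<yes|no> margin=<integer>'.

d = (-24, 0),  |d|² = 576;  R = 2+3 = 5,  c = 576−5² = 551
v_rel = (-11, 0),  |v_rel|² = 121;  v_rel·d = (-11)·(-24) + (0)·(0) = 264
121·t² − 528·t + 551 = 0  ⇒  m = 264² − 121·551 = 3025
m = 3025 > 0,  v_rel·d = 264 > 0  ⇒  inside

inside=yes margin=3025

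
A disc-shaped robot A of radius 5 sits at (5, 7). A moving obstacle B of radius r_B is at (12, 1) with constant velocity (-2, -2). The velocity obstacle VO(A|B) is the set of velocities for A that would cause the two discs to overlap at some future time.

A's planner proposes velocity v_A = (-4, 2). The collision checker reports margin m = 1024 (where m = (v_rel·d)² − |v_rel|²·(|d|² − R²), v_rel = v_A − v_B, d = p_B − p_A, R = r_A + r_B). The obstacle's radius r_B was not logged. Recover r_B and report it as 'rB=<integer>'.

m = 1024
d = (7, -6);  v_rel = (-2, 4),  |v_rel|² = 20
v_rel×d = (-2)·(-6) − (4)·(7) = -16
since m = R²·20 − (-16)²:  R² = (256 + 1024) / 20 = 64
R = √64 = 8  ⇒  r_B = 8 − 5 = 3

rB=3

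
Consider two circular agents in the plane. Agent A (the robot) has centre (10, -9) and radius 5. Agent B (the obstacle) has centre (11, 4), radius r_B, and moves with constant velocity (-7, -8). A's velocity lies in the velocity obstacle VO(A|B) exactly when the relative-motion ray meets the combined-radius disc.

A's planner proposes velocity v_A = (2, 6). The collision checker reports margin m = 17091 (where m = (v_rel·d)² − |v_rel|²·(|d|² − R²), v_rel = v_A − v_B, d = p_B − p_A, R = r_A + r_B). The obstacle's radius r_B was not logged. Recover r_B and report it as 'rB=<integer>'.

m = 17091
d = (1, 13);  v_rel = (9, 14),  |v_rel|² = 277
v_rel×d = (9)·(13) − (14)·(1) = 103
since m = R²·277 − 103²:  R² = (10609 + 17091) / 277 = 100
R = √100 = 10  ⇒  r_B = 10 − 5 = 5

rB=5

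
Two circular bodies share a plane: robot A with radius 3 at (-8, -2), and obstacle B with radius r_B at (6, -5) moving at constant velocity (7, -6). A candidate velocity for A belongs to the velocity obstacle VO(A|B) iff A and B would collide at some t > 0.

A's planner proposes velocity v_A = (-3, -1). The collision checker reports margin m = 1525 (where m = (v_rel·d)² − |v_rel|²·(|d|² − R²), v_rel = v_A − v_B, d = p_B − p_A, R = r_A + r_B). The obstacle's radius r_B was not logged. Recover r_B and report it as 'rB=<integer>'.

m = 1525
d = (14, -3);  v_rel = (-10, 5),  |v_rel|² = 125
v_rel×d = (-10)·(-3) − (5)·(14) = -40
since m = R²·125 − (-40)²:  R² = (1600 + 1525) / 125 = 25
R = √25 = 5  ⇒  r_B = 5 − 3 = 2

rB=2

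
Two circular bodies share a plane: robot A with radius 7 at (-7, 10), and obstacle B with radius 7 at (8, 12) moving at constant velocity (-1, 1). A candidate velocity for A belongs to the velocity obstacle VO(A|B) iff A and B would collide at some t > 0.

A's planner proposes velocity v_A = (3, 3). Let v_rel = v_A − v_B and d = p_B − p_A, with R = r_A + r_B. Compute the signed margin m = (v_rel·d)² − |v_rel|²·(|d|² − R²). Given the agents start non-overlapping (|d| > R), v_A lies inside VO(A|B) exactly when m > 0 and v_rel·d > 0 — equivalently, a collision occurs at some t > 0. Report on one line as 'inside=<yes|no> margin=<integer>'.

d = (15, 2),  |d|² = 229;  R = 7+7 = 14,  c = 229−14² = 33
v_rel = (4, 2),  |v_rel|² = 20;  v_rel·d = (4)·(15) + (2)·(2) = 64
20·t² − 128·t + 33 = 0  ⇒  m = 64² − 20·33 = 3436
m = 3436 > 0,  v_rel·d = 64 > 0  ⇒  inside

inside=yes margin=3436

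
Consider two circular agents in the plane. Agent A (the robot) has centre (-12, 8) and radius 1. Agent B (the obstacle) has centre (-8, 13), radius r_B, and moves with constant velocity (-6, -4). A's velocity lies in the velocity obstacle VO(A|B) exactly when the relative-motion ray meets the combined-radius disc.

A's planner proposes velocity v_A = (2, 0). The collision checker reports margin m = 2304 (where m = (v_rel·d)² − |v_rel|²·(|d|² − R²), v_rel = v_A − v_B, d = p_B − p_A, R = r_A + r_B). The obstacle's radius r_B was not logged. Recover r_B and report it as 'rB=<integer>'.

m = 2304
d = (4, 5);  v_rel = (8, 4),  |v_rel|² = 80
v_rel×d = (8)·(5) − (4)·(4) = 24
since m = R²·80 − 24²:  R² = (576 + 2304) / 80 = 36
R = √36 = 6  ⇒  r_B = 6 − 1 = 5

rB=5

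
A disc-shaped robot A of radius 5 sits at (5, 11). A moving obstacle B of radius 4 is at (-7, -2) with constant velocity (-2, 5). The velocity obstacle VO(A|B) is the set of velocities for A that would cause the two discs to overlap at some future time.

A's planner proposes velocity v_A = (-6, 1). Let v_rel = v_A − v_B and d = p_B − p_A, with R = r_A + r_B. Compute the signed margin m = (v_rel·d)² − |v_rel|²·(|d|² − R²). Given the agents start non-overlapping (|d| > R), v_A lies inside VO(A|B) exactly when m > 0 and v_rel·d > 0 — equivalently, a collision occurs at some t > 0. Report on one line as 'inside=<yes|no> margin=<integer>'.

d = (-12, -13),  |d|² = 313;  R = 5+4 = 9,  c = 313−9² = 232
v_rel = (-4, -4),  |v_rel|² = 32;  v_rel·d = (-4)·(-12) + (-4)·(-13) = 100
32·t² − 200·t + 232 = 0  ⇒  m = 100² − 32·232 = 2576
m = 2576 > 0,  v_rel·d = 100 > 0  ⇒  inside

inside=yes margin=2576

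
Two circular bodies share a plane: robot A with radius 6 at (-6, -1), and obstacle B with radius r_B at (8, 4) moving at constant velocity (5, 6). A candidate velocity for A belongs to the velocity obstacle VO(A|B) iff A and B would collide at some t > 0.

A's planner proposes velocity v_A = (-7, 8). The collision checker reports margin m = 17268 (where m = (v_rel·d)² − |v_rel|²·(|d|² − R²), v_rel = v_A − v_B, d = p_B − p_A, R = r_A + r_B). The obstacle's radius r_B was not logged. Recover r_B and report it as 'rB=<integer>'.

m = 17268
d = (14, 5);  v_rel = (-12, 2),  |v_rel|² = 148
v_rel×d = (-12)·(5) − (2)·(14) = -88
since m = R²·148 − (-88)²:  R² = (7744 + 17268) / 148 = 169
R = √169 = 13  ⇒  r_B = 13 − 6 = 7

rB=7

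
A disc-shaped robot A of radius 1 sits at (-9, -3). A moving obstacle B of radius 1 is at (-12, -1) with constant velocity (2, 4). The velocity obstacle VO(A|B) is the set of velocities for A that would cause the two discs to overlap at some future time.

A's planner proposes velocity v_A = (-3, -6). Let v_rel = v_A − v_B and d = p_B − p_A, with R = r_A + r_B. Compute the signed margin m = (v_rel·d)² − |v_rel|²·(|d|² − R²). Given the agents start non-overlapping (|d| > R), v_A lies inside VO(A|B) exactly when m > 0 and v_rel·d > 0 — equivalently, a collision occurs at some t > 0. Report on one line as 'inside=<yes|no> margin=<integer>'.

d = (-3, 2),  |d|² = 13;  R = 1+1 = 2,  c = 13−2² = 9
v_rel = (-5, -10),  |v_rel|² = 125;  v_rel·d = (-5)·(-3) + (-10)·(2) = -5
125·t² + 10·t + 9 = 0  ⇒  m = (-5)² − 125·9 = -1100
m = -1100 < 0,  v_rel·d = -5 < 0  ⇒  outside

inside=no margin=-1100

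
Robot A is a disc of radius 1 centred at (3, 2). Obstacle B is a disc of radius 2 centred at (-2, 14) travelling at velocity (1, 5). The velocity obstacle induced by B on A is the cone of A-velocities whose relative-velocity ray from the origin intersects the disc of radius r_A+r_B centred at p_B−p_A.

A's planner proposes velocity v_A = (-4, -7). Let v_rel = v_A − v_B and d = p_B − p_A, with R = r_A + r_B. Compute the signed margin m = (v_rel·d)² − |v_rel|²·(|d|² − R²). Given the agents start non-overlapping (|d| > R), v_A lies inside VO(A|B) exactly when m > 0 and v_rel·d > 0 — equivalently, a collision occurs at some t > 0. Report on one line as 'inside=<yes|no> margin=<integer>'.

d = (-5, 12),  |d|² = 169;  R = 1+2 = 3,  c = 169−3² = 160
v_rel = (-5, -12),  |v_rel|² = 169;  v_rel·d = (-5)·(-5) + (-12)·(12) = -119
169·t² + 238·t + 160 = 0  ⇒  m = (-119)² − 169·160 = -12879
m = -12879 < 0,  v_rel·d = -119 < 0  ⇒  outside

inside=no margin=-12879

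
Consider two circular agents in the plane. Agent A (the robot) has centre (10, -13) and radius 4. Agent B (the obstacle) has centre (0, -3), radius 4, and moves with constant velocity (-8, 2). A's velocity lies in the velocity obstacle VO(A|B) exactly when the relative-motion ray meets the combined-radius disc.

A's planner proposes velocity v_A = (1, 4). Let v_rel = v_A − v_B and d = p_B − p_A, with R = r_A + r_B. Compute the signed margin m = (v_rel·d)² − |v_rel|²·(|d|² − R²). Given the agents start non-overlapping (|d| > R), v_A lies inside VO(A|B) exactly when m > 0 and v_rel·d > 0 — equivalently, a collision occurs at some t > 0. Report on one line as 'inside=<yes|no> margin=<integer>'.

d = (-10, 10),  |d|² = 200;  R = 4+4 = 8,  c = 200−8² = 136
v_rel = (9, 2),  |v_rel|² = 85;  v_rel·d = (9)·(-10) + (2)·(10) = -70
85·t² + 140·t + 136 = 0  ⇒  m = (-70)² − 85·136 = -6660
m = -6660 < 0,  v_rel·d = -70 < 0  ⇒  outside

inside=no margin=-6660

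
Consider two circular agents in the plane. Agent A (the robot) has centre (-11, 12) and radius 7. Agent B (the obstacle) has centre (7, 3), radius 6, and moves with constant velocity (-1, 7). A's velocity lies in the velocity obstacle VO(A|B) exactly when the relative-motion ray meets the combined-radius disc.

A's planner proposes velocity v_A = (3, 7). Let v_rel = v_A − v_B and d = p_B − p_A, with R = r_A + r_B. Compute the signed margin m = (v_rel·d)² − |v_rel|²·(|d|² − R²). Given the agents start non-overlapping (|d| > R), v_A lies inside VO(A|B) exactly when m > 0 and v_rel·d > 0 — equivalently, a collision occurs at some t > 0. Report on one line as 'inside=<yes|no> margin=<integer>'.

d = (18, -9),  |d|² = 405;  R = 7+6 = 13,  c = 405−13² = 236
v_rel = (4, 0),  |v_rel|² = 16;  v_rel·d = (4)·(18) + (0)·(-9) = 72
16·t² − 144·t + 236 = 0  ⇒  m = 72² − 16·236 = 1408
m = 1408 > 0,  v_rel·d = 72 > 0  ⇒  inside

inside=yes margin=1408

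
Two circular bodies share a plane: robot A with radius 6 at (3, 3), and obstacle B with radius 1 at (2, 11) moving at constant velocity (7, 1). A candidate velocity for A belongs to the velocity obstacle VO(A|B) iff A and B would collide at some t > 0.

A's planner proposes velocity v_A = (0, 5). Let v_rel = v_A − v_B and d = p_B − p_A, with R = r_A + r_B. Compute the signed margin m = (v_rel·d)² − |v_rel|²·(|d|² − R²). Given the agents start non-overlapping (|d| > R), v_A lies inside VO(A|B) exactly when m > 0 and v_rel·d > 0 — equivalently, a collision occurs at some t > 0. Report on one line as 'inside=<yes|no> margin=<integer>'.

d = (-1, 8),  |d|² = 65;  R = 6+1 = 7,  c = 65−7² = 16
v_rel = (-7, 4),  |v_rel|² = 65;  v_rel·d = (-7)·(-1) + (4)·(8) = 39
65·t² − 78·t + 16 = 0  ⇒  m = 39² − 65·16 = 481
m = 481 > 0,  v_rel·d = 39 > 0  ⇒  inside

inside=yes margin=481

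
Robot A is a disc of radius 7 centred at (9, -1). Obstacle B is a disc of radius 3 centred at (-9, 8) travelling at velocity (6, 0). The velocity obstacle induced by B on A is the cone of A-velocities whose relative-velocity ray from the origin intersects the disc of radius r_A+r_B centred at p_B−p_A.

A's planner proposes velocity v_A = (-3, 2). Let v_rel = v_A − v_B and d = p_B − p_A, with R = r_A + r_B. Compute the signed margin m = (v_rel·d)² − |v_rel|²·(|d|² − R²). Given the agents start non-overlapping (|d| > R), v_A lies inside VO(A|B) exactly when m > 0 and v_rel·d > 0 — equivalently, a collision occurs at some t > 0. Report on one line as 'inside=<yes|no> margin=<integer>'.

d = (-18, 9),  |d|² = 405;  R = 7+3 = 10,  c = 405−10² = 305
v_rel = (-9, 2),  |v_rel|² = 85;  v_rel·d = (-9)·(-18) + (2)·(9) = 180
85·t² − 360·t + 305 = 0  ⇒  m = 180² − 85·305 = 6475
m = 6475 > 0,  v_rel·d = 180 > 0  ⇒  inside

inside=yes margin=6475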